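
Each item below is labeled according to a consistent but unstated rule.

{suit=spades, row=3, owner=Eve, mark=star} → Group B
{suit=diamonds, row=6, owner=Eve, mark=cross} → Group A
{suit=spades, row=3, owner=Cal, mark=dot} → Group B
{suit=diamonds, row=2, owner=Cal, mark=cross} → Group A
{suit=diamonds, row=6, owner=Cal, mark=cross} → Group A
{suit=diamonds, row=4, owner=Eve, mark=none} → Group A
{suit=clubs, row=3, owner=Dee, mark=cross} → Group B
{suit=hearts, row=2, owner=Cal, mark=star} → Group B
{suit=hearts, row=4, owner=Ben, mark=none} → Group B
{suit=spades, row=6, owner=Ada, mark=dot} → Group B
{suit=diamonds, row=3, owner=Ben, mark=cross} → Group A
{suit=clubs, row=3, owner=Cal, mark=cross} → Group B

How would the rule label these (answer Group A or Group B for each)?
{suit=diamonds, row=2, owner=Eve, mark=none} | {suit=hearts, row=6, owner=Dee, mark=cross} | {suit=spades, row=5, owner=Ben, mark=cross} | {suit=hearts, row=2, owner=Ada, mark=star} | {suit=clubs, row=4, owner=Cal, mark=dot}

Group A, Group B, Group B, Group B, Group B

Checking candidate rules against both groups, what survives is: suit is diamonds.
Group A: {suit=diamonds, row=2, owner=Eve, mark=none}, since suit is diamonds. Group B: {suit=hearts, row=6, owner=Dee, mark=cross}, since suit is hearts. Group B: {suit=spades, row=5, owner=Ben, mark=cross}, since suit is spades. Group B: {suit=hearts, row=2, owner=Ada, mark=star}, since suit is hearts. Group B: {suit=clubs, row=4, owner=Cal, mark=dot}, since suit is clubs.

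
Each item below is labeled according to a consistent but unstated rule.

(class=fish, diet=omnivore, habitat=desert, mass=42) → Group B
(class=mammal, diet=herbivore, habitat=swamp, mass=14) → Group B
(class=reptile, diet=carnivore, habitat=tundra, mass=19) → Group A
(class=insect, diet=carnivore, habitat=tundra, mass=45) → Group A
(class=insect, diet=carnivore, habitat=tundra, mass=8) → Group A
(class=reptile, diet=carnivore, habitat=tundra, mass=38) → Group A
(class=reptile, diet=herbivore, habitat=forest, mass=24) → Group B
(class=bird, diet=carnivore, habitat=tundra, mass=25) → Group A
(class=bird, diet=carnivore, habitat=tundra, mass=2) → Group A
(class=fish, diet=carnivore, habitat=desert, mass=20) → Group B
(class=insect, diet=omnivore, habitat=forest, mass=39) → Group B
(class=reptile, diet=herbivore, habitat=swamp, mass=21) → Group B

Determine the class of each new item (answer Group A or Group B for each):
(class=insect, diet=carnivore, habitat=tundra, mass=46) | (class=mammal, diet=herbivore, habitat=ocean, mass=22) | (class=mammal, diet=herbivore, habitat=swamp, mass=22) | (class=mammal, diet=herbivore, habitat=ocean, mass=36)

Group A, Group B, Group B, Group B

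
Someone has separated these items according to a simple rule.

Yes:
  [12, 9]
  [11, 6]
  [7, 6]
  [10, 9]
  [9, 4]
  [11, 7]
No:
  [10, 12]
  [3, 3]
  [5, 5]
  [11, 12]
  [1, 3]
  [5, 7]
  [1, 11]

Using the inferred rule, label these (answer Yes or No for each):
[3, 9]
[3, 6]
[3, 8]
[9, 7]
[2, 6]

No, No, No, Yes, No

The classifier is using: first > second.
[3, 9]: No (3 < 9).
[3, 6]: No (3 < 6).
[3, 8]: No (3 < 8).
[9, 7]: Yes (9 > 7).
[2, 6]: No (2 < 6).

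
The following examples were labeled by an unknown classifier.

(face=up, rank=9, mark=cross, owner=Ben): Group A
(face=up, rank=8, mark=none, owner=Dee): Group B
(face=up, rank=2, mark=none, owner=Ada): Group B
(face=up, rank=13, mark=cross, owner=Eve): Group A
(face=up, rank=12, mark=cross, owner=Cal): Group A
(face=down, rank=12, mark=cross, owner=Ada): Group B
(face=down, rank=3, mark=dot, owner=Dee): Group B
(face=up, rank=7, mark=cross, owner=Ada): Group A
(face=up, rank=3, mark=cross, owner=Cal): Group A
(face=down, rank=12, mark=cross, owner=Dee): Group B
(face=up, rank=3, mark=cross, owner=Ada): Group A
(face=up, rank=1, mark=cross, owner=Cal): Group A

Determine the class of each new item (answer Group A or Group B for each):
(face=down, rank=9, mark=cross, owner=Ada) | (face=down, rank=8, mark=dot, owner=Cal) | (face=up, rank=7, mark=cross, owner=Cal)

Group B, Group B, Group A

The distinguishing property — mark is cross AND face is up — holds for all the 'Group A' cases and none of the 'Group B' cases.
(face=down, rank=9, mark=cross, owner=Ada): Group B (mark is cross, face is down).
(face=down, rank=8, mark=dot, owner=Cal): Group B (mark is dot, face is down).
(face=up, rank=7, mark=cross, owner=Cal): Group A (mark is cross, face is up).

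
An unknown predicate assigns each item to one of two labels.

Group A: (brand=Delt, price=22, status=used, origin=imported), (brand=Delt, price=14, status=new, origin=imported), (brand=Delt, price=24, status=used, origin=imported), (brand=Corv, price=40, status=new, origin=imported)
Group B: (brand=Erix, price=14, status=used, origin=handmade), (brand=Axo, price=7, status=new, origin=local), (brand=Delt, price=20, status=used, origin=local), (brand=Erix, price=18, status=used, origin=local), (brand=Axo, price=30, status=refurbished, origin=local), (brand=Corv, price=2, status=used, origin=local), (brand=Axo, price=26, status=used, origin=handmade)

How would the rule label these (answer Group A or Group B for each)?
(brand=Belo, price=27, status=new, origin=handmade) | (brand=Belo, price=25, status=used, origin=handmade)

Group B, Group B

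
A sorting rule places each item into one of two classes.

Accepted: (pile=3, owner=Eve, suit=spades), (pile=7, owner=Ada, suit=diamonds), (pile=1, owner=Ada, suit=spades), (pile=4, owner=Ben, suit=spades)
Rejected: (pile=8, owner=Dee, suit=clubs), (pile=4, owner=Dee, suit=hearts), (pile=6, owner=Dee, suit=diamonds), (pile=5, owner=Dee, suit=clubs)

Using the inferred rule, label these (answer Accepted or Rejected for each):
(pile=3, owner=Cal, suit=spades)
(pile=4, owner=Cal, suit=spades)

Checking candidate rules against both groups, what survives is: owner is not Dee.
(pile=3, owner=Cal, suit=spades): Accepted (owner is Cal). (pile=4, owner=Cal, suit=spades): Accepted (owner is Cal).

Accepted, Accepted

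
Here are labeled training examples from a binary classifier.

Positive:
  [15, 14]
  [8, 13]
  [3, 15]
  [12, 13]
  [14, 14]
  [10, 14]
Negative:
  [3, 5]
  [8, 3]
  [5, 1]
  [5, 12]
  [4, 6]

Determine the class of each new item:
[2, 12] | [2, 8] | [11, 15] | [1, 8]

Negative, Negative, Positive, Negative

The common property of the 'Positive' items is: sum ≥ 18. No 'Negative' item has it.
[2, 12]: 2+12 = 14, fails the rule → Negative.
[2, 8]: 2+8 = 10, fails the rule → Negative.
[11, 15]: 11+15 = 26, meets the rule → Positive.
[1, 8]: 1+8 = 9, fails the rule → Negative.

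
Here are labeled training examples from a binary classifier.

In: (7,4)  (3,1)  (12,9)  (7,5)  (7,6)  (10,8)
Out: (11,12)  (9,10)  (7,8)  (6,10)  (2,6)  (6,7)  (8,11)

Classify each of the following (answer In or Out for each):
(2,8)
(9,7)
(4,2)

Out, In, In

Every 'In' example satisfies: first > second. None of the 'Out' examples do.
(2,8): Out (2 < 8). (9,7): In (9 > 7). (4,2): In (4 > 2).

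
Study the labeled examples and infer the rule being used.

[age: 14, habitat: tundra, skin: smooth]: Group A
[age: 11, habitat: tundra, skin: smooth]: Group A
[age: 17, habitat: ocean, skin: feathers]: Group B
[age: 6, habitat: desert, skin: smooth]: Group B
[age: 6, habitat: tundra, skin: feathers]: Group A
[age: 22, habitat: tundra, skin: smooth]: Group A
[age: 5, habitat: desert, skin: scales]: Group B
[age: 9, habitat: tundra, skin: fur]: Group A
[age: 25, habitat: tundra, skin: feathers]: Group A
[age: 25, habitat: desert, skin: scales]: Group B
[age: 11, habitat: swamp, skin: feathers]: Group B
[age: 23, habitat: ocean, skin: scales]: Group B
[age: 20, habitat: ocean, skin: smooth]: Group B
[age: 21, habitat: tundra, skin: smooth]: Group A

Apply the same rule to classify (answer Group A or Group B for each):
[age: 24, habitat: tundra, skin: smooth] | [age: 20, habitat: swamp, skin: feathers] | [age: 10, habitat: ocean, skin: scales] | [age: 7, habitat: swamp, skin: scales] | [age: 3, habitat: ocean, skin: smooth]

Checking candidate rules against both groups, what survives is: habitat is tundra.
[age: 24, habitat: tundra, skin: smooth]: Group A (habitat is tundra). [age: 20, habitat: swamp, skin: feathers]: Group B (habitat is swamp). [age: 10, habitat: ocean, skin: scales]: Group B (habitat is ocean). [age: 7, habitat: swamp, skin: scales]: Group B (habitat is swamp). [age: 3, habitat: ocean, skin: smooth]: Group B (habitat is ocean).

Group A, Group B, Group B, Group B, Group B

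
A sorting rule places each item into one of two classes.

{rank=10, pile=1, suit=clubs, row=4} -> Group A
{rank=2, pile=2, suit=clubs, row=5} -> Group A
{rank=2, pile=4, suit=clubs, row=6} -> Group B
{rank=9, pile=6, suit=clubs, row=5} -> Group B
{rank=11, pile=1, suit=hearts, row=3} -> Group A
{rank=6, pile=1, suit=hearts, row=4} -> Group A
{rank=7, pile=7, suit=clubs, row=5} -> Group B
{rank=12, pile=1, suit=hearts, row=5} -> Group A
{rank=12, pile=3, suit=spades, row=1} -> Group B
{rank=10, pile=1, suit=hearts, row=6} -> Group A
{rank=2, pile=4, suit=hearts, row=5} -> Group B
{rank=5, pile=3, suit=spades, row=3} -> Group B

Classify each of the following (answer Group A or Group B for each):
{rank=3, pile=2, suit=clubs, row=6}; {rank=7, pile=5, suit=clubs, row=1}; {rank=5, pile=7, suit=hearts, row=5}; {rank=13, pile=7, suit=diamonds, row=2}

Group A, Group B, Group B, Group B

A rule that fits every label: pile ≤ 2 — true of each 'Group A' example, false of each 'Group B' one.
{rank=3, pile=2, suit=clubs, row=6}: Group A (pile = 2). {rank=7, pile=5, suit=clubs, row=1}: Group B (pile = 5). {rank=5, pile=7, suit=hearts, row=5}: Group B (pile = 7). {rank=13, pile=7, suit=diamonds, row=2}: Group B (pile = 7).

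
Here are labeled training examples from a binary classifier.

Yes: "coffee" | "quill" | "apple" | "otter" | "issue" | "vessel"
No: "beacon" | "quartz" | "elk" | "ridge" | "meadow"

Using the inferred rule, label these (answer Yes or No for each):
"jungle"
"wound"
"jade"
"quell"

No, No, No, Yes

All 'Yes' examples share one property — has a double letter — and every 'No' example lacks it.
"jungle": no doubled letter — doesn't qualify, so No. "wound": no doubled letter — doesn't qualify, so No. "jade": no doubled letter — doesn't qualify, so No. "quell": 'll' doubled — meets the rule, so Yes.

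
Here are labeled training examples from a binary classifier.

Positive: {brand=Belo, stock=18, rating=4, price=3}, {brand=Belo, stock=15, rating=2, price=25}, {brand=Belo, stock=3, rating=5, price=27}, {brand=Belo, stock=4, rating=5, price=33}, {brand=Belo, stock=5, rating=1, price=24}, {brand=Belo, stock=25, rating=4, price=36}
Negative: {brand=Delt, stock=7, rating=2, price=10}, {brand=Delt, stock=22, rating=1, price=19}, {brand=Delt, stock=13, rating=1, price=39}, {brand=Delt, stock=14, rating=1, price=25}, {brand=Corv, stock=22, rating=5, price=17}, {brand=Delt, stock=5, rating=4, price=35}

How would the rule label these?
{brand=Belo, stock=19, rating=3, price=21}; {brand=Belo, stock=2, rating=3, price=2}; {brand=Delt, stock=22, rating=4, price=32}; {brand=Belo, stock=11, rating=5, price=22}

Positive, Positive, Negative, Positive

A rule that fits every label: brand is Belo — true of each 'Positive' example, false of each 'Negative' one.
{brand=Belo, stock=19, rating=3, price=21} — brand is Belo, hence Positive. {brand=Belo, stock=2, rating=3, price=2} — brand is Belo, hence Positive. {brand=Delt, stock=22, rating=4, price=32} — brand is Delt, hence Negative. {brand=Belo, stock=11, rating=5, price=22} — brand is Belo, hence Positive.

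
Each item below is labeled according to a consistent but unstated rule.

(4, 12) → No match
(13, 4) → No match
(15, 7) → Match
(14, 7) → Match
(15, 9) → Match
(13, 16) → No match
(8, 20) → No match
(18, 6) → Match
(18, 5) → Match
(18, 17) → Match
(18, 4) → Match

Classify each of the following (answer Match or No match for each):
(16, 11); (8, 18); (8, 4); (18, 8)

Match, No match, No match, Match

Every 'Match' example satisfies: first ≥ 14. None of the 'No match' examples do.
(16, 11) → first 16 → Match. (8, 18) → first 8 → No match. (8, 4) → first 8 → No match. (18, 8) → first 18 → Match.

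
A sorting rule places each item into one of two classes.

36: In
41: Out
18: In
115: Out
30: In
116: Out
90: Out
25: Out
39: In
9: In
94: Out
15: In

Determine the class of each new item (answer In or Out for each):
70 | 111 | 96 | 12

Out, Out, Out, In

One predicate separates the groups cleanly: multiple of 3 AND at most 39.
Out: 70, since 70 = 3·23 + 1, 70 > 39. Out: 111, since 111 = 3·37, 111 > 39. Out: 96, since 96 = 3·32, 96 > 39. In: 12, since 12 = 3·4, 12 ≤ 39.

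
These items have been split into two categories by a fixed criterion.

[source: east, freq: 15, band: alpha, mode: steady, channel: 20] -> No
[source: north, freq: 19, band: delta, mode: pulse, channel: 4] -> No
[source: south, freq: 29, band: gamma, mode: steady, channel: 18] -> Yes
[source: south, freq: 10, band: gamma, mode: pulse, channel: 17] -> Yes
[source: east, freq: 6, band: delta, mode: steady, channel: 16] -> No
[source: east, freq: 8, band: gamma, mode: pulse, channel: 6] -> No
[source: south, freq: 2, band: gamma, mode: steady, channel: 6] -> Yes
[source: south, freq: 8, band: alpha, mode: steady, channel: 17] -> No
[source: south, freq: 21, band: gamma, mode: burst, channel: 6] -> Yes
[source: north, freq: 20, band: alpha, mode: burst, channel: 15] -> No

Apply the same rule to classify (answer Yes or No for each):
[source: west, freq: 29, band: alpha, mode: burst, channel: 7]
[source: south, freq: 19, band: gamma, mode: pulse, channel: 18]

No, Yes

The rule appears to be: source is south AND band is gamma.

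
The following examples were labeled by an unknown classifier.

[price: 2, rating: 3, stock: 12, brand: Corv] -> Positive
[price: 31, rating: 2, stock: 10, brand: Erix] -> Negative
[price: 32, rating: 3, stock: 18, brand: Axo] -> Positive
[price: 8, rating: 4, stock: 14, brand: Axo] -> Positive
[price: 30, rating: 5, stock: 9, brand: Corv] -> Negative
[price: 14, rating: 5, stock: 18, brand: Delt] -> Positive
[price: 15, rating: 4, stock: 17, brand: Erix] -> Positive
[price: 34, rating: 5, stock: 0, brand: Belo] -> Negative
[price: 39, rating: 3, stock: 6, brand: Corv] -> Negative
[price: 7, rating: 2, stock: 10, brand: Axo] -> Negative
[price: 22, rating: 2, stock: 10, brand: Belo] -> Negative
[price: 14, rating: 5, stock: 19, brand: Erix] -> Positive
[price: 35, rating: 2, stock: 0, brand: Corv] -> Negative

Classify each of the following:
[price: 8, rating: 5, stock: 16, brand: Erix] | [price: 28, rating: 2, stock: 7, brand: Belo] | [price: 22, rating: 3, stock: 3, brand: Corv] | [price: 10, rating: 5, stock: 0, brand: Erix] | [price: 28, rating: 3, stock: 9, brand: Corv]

Rule: stock ≥ 12. This holds for each 'Positive' example and fails for each 'Negative' one.
[price: 8, rating: 5, stock: 16, brand: Erix]: Positive (stock = 16). [price: 28, rating: 2, stock: 7, brand: Belo]: Negative (stock = 7). [price: 22, rating: 3, stock: 3, brand: Corv]: Negative (stock = 3). [price: 10, rating: 5, stock: 0, brand: Erix]: Negative (stock = 0). [price: 28, rating: 3, stock: 9, brand: Corv]: Negative (stock = 9).

Positive, Negative, Negative, Negative, Negative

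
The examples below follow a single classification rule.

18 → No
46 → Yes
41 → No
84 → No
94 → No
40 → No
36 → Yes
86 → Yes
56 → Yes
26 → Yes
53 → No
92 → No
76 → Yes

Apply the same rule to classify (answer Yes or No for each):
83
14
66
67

A rule that fits every label: ends in digit 6 — true of each 'Yes' example, false of each 'No' one.

No, No, Yes, No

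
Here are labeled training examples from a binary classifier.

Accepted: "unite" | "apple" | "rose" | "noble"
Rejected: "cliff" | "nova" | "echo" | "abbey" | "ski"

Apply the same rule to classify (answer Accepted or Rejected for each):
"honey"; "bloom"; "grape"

One predicate separates the groups cleanly: ends with 'e'.
"honey": ends with 'y' — doesn't qualify, so Rejected. "bloom": ends with 'm' — doesn't qualify, so Rejected. "grape": ends with 'e' — meets the rule, so Accepted.

Rejected, Rejected, Accepted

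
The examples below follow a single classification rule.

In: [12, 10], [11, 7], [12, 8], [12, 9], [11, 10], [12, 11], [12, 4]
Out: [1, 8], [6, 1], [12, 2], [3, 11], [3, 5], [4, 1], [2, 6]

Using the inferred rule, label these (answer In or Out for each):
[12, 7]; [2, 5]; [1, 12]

In, Out, Out

The classifier is using: sum ≥ 16.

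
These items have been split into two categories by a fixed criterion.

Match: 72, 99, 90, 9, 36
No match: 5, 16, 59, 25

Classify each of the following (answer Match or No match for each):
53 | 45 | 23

The simplest hypothesis consistent with all the labels is: multiple of 3.
53 — 53 = 3·17 + 2, hence No match. 45 — 45 = 3·15, hence Match. 23 — 23 = 3·7 + 2, hence No match.

No match, Match, No match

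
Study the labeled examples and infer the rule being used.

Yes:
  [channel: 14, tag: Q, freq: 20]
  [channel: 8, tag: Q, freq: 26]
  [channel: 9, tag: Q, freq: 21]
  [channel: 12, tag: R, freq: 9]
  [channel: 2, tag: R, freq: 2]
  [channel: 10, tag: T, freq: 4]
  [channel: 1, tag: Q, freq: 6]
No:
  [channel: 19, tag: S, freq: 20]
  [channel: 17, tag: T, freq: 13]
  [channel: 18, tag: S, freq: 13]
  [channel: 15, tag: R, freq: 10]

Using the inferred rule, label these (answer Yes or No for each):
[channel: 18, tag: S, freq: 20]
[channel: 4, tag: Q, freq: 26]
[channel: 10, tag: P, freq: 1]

The common property of the 'Yes' items is: channel ≤ 14. No 'No' item has it.
[channel: 18, tag: S, freq: 20] — channel = 18, hence No. [channel: 4, tag: Q, freq: 26] — channel = 4, hence Yes. [channel: 10, tag: P, freq: 1] — channel = 10, hence Yes.

No, Yes, Yes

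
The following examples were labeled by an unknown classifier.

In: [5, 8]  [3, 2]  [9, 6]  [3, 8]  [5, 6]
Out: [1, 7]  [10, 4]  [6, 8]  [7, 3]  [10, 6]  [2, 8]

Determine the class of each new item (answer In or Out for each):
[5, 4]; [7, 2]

In, In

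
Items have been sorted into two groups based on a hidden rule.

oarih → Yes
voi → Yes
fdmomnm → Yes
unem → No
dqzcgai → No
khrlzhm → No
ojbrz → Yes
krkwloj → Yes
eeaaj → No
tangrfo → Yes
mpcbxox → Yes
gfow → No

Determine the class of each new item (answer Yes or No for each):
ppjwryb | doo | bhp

No, Yes, No

The pattern is that an item is 'Yes' exactly when: odd length AND contains 'o'.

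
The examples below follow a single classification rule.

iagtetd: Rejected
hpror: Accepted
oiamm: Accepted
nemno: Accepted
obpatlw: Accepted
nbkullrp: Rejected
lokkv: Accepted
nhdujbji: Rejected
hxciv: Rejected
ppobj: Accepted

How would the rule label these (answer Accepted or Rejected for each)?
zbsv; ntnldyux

Rejected, Rejected

Checking candidate rules against both groups, what survives is: contains 'o'.
zbsv → no 'o' → Rejected.
ntnldyux → no 'o' → Rejected.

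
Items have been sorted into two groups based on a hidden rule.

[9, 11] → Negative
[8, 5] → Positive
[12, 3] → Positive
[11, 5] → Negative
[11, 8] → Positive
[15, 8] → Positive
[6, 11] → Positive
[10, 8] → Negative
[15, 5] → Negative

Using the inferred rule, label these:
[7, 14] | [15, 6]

'Positive' ⟺ sum is odd.
Positive: [7, 14], since 7+14 = 21.
Positive: [15, 6], since 15+6 = 21.

Positive, Positive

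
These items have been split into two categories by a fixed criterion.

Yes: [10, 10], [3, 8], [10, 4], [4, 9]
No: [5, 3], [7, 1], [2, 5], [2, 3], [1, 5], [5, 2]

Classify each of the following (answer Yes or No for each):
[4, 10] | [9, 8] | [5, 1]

Yes, Yes, No

Rule: sum ≥ 11. This holds for each 'Yes' example and fails for each 'No' one.
[4, 10] → 4+10 = 14 → Yes. [9, 8] → 9+8 = 17 → Yes. [5, 1] → 5+1 = 6 → No.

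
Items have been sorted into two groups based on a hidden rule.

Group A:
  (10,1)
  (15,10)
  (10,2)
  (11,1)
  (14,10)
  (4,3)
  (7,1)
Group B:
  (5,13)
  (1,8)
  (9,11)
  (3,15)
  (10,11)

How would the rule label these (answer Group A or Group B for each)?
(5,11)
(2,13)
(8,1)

Group B, Group B, Group A

Every 'Group A' example satisfies: first > second. None of the 'Group B' examples do.
(5,11) — 5 < 11, hence Group B.
(2,13) — 2 < 13, hence Group B.
(8,1) — 8 > 1, hence Group A.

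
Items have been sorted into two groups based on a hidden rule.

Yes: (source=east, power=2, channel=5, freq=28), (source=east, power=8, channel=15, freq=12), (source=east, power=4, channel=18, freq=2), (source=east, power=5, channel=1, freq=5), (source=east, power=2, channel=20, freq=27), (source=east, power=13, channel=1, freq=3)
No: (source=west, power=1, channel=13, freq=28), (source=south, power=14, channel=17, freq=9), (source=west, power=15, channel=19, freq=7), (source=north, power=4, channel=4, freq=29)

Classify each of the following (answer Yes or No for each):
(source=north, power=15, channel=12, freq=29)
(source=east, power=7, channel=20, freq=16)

No, Yes

Checking candidate rules against both groups, what survives is: source is east.
(source=north, power=15, channel=12, freq=29): No (source is north).
(source=east, power=7, channel=20, freq=16): Yes (source is east).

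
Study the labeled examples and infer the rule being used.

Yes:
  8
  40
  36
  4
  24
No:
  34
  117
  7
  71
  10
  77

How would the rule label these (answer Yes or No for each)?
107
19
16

No, No, Yes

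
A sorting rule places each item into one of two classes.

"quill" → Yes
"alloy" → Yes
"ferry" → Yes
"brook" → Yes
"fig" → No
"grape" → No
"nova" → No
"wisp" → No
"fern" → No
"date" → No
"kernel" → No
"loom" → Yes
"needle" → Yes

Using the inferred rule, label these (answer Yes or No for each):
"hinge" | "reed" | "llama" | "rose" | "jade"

No, Yes, Yes, No, No

Looking at the examples, the only property every 'Yes' case has and every 'No' case lacks is: has a double letter.
No: "hinge", since no doubled letter.
Yes: "reed", since 'ee' doubled.
Yes: "llama", since 'll' doubled.
No: "rose", since no doubled letter.
No: "jade", since no doubled letter.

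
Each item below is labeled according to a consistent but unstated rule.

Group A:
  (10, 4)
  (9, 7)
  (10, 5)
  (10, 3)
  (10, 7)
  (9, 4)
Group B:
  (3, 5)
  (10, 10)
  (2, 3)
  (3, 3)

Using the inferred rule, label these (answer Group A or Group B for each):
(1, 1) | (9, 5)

Group B, Group A

One predicate separates the groups cleanly: first > second.
(1, 1): 1 = 1, fails the rule → Group B.
(9, 5): 9 > 5, meets the rule → Group A.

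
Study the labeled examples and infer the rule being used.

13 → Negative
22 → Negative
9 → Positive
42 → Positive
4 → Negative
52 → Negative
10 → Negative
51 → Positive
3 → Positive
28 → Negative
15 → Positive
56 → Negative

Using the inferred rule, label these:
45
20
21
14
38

'Positive' ⟺ multiple of 3.

Positive, Negative, Positive, Negative, Negative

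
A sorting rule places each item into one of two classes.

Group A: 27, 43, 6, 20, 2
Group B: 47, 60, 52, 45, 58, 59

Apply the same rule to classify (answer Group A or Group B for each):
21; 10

The rule appears to be: at most 43.
21 → 21 ≤ 43 → Group A. 10 → 10 ≤ 43 → Group A.

Group A, Group A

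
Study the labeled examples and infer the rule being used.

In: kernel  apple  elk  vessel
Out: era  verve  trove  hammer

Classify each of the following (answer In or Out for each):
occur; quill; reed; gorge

Out, In, Out, Out

Looking at the examples, the only property every 'In' case has and every 'Out' case lacks is: contains 'l'.
occur: no 'l' — does not pass, so Out.
quill: has 'l' — matches, so In.
reed: no 'l' — does not pass, so Out.
gorge: no 'l' — does not pass, so Out.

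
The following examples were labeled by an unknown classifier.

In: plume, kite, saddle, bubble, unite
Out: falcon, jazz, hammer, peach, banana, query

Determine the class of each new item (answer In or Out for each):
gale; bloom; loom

In, Out, Out

One predicate separates the groups cleanly: ends with 'e'.
gale: ends with 'e' — checks out, so In. bloom: ends with 'm' — doesn't match, so Out. loom: ends with 'm' — doesn't match, so Out.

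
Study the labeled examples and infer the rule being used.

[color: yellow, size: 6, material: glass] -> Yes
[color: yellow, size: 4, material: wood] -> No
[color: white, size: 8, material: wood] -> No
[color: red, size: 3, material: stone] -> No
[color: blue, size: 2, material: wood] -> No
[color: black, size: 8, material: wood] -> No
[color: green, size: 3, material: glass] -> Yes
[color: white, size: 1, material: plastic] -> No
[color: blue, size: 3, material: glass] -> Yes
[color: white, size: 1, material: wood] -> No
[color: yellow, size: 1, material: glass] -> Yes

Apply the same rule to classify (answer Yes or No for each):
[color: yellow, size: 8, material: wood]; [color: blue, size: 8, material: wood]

No, No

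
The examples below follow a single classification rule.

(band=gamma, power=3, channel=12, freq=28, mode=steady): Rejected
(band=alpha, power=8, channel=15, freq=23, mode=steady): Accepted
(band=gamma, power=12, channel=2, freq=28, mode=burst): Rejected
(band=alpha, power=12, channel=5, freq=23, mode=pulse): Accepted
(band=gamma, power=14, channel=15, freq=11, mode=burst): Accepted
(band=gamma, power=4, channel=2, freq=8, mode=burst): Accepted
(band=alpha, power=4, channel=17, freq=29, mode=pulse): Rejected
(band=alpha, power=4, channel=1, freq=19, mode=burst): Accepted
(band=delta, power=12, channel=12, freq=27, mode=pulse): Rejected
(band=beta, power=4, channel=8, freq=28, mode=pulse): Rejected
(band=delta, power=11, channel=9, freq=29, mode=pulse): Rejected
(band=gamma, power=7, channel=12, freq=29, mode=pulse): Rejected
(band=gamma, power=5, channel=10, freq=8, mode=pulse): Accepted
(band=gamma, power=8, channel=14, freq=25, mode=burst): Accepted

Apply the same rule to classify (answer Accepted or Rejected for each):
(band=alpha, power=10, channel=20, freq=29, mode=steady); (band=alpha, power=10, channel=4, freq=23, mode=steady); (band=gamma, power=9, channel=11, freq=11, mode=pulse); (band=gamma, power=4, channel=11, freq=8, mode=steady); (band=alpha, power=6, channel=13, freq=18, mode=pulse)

Rejected, Accepted, Accepted, Accepted, Accepted

The classifier is using: freq ≤ 25.
(band=alpha, power=10, channel=20, freq=29, mode=steady): freq = 29, does not satisfy this → Rejected.
(band=alpha, power=10, channel=4, freq=23, mode=steady): freq = 23, matches → Accepted.
(band=gamma, power=9, channel=11, freq=11, mode=pulse): freq = 11, matches → Accepted.
(band=gamma, power=4, channel=11, freq=8, mode=steady): freq = 8, matches → Accepted.
(band=alpha, power=6, channel=13, freq=18, mode=pulse): freq = 18, matches → Accepted.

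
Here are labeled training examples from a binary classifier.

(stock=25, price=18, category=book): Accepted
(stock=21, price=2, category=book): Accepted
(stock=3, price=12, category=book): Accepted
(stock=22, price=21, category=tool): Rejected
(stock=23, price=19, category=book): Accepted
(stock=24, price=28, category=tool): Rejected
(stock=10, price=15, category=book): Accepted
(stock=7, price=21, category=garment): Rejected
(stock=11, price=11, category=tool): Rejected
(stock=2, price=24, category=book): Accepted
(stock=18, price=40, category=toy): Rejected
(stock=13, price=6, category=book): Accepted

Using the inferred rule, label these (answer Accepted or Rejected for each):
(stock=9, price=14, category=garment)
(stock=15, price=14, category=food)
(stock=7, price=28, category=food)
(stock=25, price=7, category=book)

'Accepted' ⟺ category is book.
(stock=9, price=14, category=garment): Rejected (category is garment).
(stock=15, price=14, category=food): Rejected (category is food).
(stock=7, price=28, category=food): Rejected (category is food).
(stock=25, price=7, category=book): Accepted (category is book).

Rejected, Rejected, Rejected, Accepted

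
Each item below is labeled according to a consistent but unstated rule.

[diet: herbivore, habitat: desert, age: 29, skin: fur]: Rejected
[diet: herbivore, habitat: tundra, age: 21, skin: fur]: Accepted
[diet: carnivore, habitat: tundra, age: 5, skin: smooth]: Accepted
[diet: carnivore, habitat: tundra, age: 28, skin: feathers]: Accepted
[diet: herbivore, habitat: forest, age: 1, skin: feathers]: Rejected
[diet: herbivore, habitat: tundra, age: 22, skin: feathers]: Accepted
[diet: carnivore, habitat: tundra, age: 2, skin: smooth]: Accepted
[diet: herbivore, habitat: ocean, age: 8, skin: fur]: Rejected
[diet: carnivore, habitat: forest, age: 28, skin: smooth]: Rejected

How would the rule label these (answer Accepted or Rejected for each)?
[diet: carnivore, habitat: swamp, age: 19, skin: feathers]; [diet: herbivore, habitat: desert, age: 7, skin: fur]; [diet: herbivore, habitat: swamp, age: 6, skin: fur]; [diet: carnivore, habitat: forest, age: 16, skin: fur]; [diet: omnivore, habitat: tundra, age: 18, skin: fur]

Checking candidate rules against both groups, what survives is: habitat is tundra.
[diet: carnivore, habitat: swamp, age: 19, skin: feathers]: habitat is swamp — fails this test, so Rejected.
[diet: herbivore, habitat: desert, age: 7, skin: fur]: habitat is desert — fails this test, so Rejected.
[diet: herbivore, habitat: swamp, age: 6, skin: fur]: habitat is swamp — fails this test, so Rejected.
[diet: carnivore, habitat: forest, age: 16, skin: fur]: habitat is forest — fails this test, so Rejected.
[diet: omnivore, habitat: tundra, age: 18, skin: fur]: habitat is tundra — has this property, so Accepted.

Rejected, Rejected, Rejected, Rejected, Accepted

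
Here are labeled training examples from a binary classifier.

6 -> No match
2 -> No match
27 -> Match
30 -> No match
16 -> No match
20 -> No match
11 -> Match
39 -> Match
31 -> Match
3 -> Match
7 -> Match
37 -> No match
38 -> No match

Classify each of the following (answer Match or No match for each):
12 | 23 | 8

'Match' ⟺ ≡ 3 (mod 4).

No match, Match, No match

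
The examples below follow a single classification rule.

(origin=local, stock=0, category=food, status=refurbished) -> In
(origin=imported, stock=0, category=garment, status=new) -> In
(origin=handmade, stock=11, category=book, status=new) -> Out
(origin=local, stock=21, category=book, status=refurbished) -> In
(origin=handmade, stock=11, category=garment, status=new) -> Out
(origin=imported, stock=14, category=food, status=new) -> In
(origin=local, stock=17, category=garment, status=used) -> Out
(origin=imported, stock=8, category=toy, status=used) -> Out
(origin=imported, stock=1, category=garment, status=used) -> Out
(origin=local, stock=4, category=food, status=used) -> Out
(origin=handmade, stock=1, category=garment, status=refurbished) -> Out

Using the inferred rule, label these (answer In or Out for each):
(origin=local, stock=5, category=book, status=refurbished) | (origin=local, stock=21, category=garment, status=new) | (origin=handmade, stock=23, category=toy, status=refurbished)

The rule appears to be: origin is not handmade AND status is not used.

In, In, Out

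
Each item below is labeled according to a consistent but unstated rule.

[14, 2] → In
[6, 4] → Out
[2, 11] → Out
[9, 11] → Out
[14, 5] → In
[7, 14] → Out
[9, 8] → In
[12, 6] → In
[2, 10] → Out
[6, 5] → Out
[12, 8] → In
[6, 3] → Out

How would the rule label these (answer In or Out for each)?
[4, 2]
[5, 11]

The classifier is using: first > second AND sum ≥ 12.
[4, 2] — 4 > 2, 4+2 = 6, hence Out.
[5, 11] — 5 < 11, 5+11 = 16, hence Out.

Out, Out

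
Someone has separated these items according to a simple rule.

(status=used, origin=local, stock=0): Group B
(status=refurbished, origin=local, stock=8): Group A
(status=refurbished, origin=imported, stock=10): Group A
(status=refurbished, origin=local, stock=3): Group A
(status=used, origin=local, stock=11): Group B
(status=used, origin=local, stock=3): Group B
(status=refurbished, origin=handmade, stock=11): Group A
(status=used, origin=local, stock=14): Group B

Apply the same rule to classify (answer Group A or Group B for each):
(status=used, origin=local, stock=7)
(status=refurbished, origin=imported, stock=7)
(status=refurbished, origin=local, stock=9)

Group B, Group A, Group A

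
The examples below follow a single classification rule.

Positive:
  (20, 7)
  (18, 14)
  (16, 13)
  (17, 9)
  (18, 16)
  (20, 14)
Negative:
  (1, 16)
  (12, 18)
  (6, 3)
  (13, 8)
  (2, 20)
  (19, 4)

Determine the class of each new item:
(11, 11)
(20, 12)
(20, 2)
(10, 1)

Negative, Positive, Negative, Negative

'Positive' ⟺ first > second AND sum ≥ 26.
(11, 11): 11 = 11, 11+11 = 22 — doesn't match, so Negative.
(20, 12): 20 > 12, 20+12 = 32 — satisfies this, so Positive.
(20, 2): 20 > 2, 20+2 = 22 — doesn't match, so Negative.
(10, 1): 10 > 1, 10+1 = 11 — doesn't match, so Negative.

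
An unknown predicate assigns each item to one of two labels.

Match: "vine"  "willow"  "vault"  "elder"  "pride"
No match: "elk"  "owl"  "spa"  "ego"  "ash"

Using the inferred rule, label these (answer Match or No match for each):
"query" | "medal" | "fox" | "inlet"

Match, Match, No match, Match

A rule that fits every label: length ≥ 4 — true of each 'Match' example, false of each 'No match' one.
"query" — length 5, hence Match.
"medal" — length 5, hence Match.
"fox" — length 3, hence No match.
"inlet" — length 5, hence Match.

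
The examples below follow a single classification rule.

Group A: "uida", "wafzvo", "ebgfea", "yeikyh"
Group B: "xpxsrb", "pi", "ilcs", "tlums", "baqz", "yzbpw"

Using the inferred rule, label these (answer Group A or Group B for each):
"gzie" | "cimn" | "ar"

Group A, Group B, Group B

The common property of the 'Group A' items is: has ≥ 2 vowels. No 'Group B' item has it.
"gzie": Group A (2 vowels).
"cimn": Group B (1 vowel).
"ar": Group B (1 vowel).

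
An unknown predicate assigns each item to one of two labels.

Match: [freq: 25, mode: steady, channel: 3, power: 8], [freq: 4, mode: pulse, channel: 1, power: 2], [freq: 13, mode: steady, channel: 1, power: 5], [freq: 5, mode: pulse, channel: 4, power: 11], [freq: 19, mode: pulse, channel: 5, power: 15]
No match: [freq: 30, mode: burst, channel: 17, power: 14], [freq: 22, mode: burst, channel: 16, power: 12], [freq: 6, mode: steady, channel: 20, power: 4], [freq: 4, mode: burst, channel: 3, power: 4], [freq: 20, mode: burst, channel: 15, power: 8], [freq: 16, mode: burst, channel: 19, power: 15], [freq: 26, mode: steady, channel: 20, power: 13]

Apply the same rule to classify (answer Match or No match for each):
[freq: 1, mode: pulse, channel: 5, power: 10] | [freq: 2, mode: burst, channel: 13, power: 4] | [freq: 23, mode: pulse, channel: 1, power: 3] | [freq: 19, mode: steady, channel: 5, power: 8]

The common property of the 'Match' items is: power ≠ 4 AND channel ≤ 5. No 'No match' item has it.
[freq: 1, mode: pulse, channel: 5, power: 10] — power = 10, channel = 5, hence Match. [freq: 2, mode: burst, channel: 13, power: 4] — power = 4, channel = 13, hence No match. [freq: 23, mode: pulse, channel: 1, power: 3] — power = 3, channel = 1, hence Match. [freq: 19, mode: steady, channel: 5, power: 8] — power = 8, channel = 5, hence Match.

Match, No match, Match, Match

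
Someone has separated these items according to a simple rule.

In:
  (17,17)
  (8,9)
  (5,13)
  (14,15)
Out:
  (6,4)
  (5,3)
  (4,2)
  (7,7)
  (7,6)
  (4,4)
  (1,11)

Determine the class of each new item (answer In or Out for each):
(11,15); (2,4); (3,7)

One predicate separates the groups cleanly: sum ≥ 17.
(11,15): 11+15 = 26, passes → In. (2,4): 2+4 = 6, does not pass → Out. (3,7): 3+7 = 10, does not pass → Out.

In, Out, Out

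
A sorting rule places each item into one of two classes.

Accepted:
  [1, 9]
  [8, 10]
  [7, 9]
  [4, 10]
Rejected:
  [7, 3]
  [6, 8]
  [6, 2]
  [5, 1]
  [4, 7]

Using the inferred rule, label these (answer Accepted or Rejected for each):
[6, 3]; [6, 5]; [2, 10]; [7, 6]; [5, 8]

Rejected, Rejected, Accepted, Rejected, Rejected

The common property of the 'Accepted' items is: second ≥ 9. No 'Rejected' item has it.
[6, 3]: second 3, does not pass → Rejected. [6, 5]: second 5, does not pass → Rejected. [2, 10]: second 10, satisfies this → Accepted. [7, 6]: second 6, does not pass → Rejected. [5, 8]: second 8, does not pass → Rejected.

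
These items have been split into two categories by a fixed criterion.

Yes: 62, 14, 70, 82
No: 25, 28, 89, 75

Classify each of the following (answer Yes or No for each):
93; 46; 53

The pattern is that an item is 'Yes' exactly when: ≡ 2 (mod 4).

No, Yes, No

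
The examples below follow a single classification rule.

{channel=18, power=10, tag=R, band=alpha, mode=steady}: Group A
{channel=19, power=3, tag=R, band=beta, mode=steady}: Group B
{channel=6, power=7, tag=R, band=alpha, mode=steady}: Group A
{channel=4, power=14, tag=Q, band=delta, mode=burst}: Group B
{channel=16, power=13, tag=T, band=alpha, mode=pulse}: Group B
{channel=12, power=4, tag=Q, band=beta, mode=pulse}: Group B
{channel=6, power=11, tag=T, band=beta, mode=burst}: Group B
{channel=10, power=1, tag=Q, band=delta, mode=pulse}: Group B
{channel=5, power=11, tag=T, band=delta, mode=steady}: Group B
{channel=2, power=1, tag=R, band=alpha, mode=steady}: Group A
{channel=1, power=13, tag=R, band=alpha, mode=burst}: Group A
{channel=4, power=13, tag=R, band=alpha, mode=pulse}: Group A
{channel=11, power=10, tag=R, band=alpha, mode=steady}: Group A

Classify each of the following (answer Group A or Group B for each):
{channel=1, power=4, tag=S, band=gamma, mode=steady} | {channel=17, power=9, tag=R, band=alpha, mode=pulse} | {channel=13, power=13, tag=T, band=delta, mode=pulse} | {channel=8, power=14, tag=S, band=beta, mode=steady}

One predicate separates the groups cleanly: band is alpha AND tag is R.
{channel=1, power=4, tag=S, band=gamma, mode=steady}: band is gamma, tag is S — doesn't qualify, so Group B.
{channel=17, power=9, tag=R, band=alpha, mode=pulse}: band is alpha, tag is R — passes, so Group A.
{channel=13, power=13, tag=T, band=delta, mode=pulse}: band is delta, tag is T — doesn't qualify, so Group B.
{channel=8, power=14, tag=S, band=beta, mode=steady}: band is beta, tag is S — doesn't qualify, so Group B.

Group B, Group A, Group B, Group B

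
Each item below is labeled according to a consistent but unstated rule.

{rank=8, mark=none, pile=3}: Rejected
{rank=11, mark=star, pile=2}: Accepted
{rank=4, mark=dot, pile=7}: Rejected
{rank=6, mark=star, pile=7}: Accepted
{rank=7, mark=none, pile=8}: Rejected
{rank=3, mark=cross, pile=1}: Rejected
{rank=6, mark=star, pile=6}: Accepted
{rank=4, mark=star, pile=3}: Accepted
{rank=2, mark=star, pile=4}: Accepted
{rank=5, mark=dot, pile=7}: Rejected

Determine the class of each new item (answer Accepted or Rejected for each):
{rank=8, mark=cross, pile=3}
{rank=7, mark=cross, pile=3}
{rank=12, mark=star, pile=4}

Rejected, Rejected, Accepted

The simplest hypothesis consistent with all the labels is: mark is star.
{rank=8, mark=cross, pile=3}: Rejected (mark is cross).
{rank=7, mark=cross, pile=3}: Rejected (mark is cross).
{rank=12, mark=star, pile=4}: Accepted (mark is star).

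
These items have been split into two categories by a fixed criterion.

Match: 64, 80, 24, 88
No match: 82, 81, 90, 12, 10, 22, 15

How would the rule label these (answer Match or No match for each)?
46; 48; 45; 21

No match, Match, No match, No match

The pattern is that an item is 'Match' exactly when: multiple of 8.
46 — 46 = 8·5 + 6, hence No match. 48 — 48 = 8·6, hence Match. 45 — 45 = 8·5 + 5, hence No match. 21 — 21 = 8·2 + 5, hence No match.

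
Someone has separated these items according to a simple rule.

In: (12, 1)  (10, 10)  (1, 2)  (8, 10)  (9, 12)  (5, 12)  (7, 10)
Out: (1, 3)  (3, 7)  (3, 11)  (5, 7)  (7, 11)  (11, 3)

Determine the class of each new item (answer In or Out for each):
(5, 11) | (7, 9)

Every 'In' example satisfies: product is even. None of the 'Out' examples do.
(5, 11) → 5·11 = 55 → Out.
(7, 9) → 7·9 = 63 → Out.

Out, Out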